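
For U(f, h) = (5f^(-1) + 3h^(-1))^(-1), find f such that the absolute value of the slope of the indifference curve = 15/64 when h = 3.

For CES with ρ = -1, MRS = (5/3)·(h/f)^2.
Setting (5/3)·(3/f)^2 = 15/64 gives (3/f)^2 = 9/64, so 3/f = 0.375 and f = 8.

f = 8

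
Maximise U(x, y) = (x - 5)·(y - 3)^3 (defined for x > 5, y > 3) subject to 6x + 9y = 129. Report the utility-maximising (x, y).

x* = 8, y* = 9

MU_x = (y−3)^3, MU_y = 3·(x−5)·(y−3)^2.
MRS = (1/3)·(y−3)/(x−5).
Tangency: set MRS = p_x/p_y = 6/9 = 2/3.
So (1/3)·(y − 3)/(x − 5) = 2/3, i.e. (y − 3) = 2·(x − 5).
Rewrite the budget in excess-of-subsistence terms: 6·(x − 5) + 9·(y − 3) = 129 − 6·5 − 9·3 = 72.
Substituting, 24·(x − 5) = 72, so x − 5 = 3 and x* = 8.
Then y − 3 = 2·3 = 6, so y* = 9.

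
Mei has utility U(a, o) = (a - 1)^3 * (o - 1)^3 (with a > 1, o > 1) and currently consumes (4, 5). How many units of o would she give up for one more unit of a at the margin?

MU_a = 3·(a−1)^2·(o−1)^3, MU_o = 3·(a−1)^3·(o−1)^2.
MRS = (o−1)/(a−1).
At (4, 5): MRS = 4/3.
So at (4, 5) the consumer would give up 4/3 units of o for one more unit of a.

MRS = 4/3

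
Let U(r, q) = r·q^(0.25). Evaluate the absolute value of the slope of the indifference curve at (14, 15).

MU_r = q^(0.25) and MU_q = 0.25·r·q^(-0.75).
MRS = MU_r/MU_q = (4)·q/r.
At (14, 15): MRS = 30/7.
That is, one extra unit of r is worth 30/7 units of q at the margin.

MRS = 30/7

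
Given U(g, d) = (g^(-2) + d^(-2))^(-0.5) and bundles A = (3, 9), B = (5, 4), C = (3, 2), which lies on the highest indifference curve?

Bundle B

Evaluate utility at each bundle:
U(A) = 2.846.
U(B) = 3.123.
U(C) = 1.664.
Highest utility is B, so B ≻ A ≻ C.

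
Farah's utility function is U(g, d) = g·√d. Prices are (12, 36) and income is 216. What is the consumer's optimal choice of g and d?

MU_g = √d and MU_d = 0.5·g·d^(-0.5).
MRS = MU_g/MU_d = (2)·d/g.
Tangency: set MRS = p_g/p_d = 12/36 = 1/3.
So (2)·d/g = 1/3, i.e. d = (1/6)·g.
Substitute into the budget 12·g + 36·d = 216: 18·g = 216, so g* = 12.
Then d* = (1/6)·12 = 2.

g* = 12, d* = 2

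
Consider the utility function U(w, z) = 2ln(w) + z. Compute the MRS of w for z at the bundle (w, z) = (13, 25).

MU_w = 2/w, MU_z = 1.
MRS = 2/w ÷ 1.
At (13, 25): MRS = 2/13.
So at (13, 25) the consumer would give up 2/13 units of z for one more unit of w.

MRS = 2/13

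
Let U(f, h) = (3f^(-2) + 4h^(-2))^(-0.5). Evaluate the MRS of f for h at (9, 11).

For CES with ρ = -2, MRS = (3/4)·(h/f)^3.
At (9, 11): MRS = 1331/972.
That is, one extra unit of f is worth 1331/972 units of h at the margin.

MRS = 1331/972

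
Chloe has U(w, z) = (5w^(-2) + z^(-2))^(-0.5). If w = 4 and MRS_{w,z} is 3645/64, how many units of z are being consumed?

z = 9

For CES with ρ = -2, MRS = (5/1)·(z/w)^3.
Setting (5/1)·(z/4)^3 = 3645/64 gives (z/4)^3 = 729/64, so z/4 = 2.25 and z = 9.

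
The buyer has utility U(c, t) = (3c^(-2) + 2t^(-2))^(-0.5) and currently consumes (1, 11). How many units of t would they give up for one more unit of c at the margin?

For CES with ρ = -2, MRS = (3/2)·(t/c)^3.
At (1, 11): MRS = 1996.5.
That is, one extra unit of c is worth 1996.5 units of t at the margin.

MRS = 1996.5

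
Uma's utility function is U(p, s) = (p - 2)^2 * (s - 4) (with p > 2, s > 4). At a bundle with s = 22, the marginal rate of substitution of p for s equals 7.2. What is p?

MU_p = 2·(p−2)·(s−4), MU_s = (p−2)^2.
MRS = (2/1)·(s−4)/(p−2).
Substitute s = 22: MRS = 36/(p − 2). Setting this equal to 7.2 gives p − 2 = 36/7.2 = 5, so p = 7.

p = 7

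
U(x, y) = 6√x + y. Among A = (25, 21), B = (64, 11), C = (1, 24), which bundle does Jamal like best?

Evaluate utility at each bundle:
U(A) = 51.000.
U(B) = 59.000.
U(C) = 30.000.
Highest utility is B, so B ≻ A ≻ C.

Bundle B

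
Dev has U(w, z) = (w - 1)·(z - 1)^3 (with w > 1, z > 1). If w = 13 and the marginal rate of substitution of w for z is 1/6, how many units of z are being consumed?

MU_w = (z−1)^3, MU_z = 3·(w−1)·(z−1)^2.
MRS = (1/3)·(z−1)/(w−1).
Substitute w = 13: MRS = (z − 1)/36. Setting this equal to 1/6 gives z − 1 = (1/6)·36 = 6, so z = 7.

z = 7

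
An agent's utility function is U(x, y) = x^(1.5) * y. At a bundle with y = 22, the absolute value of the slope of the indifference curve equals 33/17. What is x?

x = 17

MU_x = 1.5·√x·y and MU_y = x^(1.5).
MRS = MU_x/MU_y = (1.5)·y/x.
Substitute y = 22: MRS = 33/x. Setting 33/x = 33/17 gives x = 33/(33/17) = 17.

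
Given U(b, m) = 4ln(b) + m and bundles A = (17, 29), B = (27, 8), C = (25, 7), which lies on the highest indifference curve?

Evaluate utility at each bundle:
U(A) = 40.333.
U(B) = 21.183.
U(C) = 19.876.
Highest utility is A, so A ≻ B ≻ C.

Bundle A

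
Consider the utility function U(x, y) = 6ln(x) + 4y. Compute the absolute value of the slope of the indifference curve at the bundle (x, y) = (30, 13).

MU_x = 6/x, MU_y = 4.
MRS = 6/x ÷ 4.
At (30, 13): MRS = 0.05.
The indifference curve has slope −0.05 at this bundle.

MRS = 0.05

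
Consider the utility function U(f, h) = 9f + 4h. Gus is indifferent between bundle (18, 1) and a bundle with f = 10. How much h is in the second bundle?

h = 19

U(18, 1) = 166.
Set U(10, h) = 166 and solve.
9·10 + 4h = 166 ⇒ 4h = 76 ⇒ h = 19.
Check: U(10, 19) = 166.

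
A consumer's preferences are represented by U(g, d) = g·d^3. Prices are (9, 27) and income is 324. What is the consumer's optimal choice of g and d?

g* = 9, d* = 9

MU_g = d^3 and MU_d = 3·g·d^2.
MRS = MU_g/MU_d = (1/3)·d/g.
Tangency: set MRS = p_g/p_d = 9/27 = 1/3.
So (1/3)·d/g = 1/3, i.e. d = g.
Substitute into the budget 9·g + 27·d = 324: 36·g = 324, so g* = 9.
Then d* = 9.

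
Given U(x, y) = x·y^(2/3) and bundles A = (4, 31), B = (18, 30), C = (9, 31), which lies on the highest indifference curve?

Evaluate utility at each bundle:
U(A) = 39.473.
U(B) = 173.788.
U(C) = 88.814.
Highest utility is B, so B ≻ C ≻ A.

Bundle B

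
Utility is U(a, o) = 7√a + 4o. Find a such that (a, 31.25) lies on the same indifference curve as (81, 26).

a = 36

U(81, 26) = 167.
Set U(a, 31.25) = 167 and solve.
With o = 31.25: 7√a = 167 − 4·31.25 = 42, so √a = 6 and a = 36.
Check: U(36, 31.25) = 167.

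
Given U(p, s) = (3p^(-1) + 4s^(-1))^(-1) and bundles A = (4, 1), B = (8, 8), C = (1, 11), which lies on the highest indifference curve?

Bundle B

Evaluate utility at each bundle:
U(A) = 0.211.
U(B) = 1.143.
U(C) = 0.297.
Highest utility is B, so B ≻ C ≻ A.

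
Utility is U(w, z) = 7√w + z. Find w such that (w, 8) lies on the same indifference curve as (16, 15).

U(16, 15) = 43.
Set U(w, 8) = 43 and solve.
With z = 8: 7√w = 43 − 8 = 35, so √w = 5 and w = 25.
Check: U(25, 8) = 43.

w = 25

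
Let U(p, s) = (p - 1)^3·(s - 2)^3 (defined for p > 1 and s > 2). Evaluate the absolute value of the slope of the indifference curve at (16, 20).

MRS = 1.2

MU_p = 3·(p−1)^2·(s−2)^3, MU_s = 3·(p−1)^3·(s−2)^2.
MRS = (s−2)/(p−1).
At (16, 20): MRS = 1.2.
The indifference curve has slope −1.2 at this bundle.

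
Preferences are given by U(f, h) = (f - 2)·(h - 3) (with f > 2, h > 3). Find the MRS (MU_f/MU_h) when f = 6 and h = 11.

MRS = 2

MU_f = (h−3), MU_h = (f−2).
MRS = (h−3)/(f−2).
At (6, 11): MRS = 2.
The indifference curve has slope −2 at this bundle.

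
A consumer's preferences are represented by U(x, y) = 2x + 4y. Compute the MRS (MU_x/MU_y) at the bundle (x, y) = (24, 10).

MU_x = 2, MU_y = 4, so MRS = 2/4 = 0.5 at every bundle.
At (24, 10): MRS = 0.5.
The indifference curve has slope −0.5 at this bundle.

MRS = 0.5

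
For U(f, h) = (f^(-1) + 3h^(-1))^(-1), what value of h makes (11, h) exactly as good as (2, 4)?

h = 44/17

U depends on (f, h) only through S = f^(-1) + 3h^(-1), so equal utility means equal S. At (2, 4): S = 1.25.
With f = 11: 11^(-1) = 1/11, so 3h^(-1) = 1.25 − 1/11 = 51/44, i.e. h^(-1) = 17/44.
Hence h = 1/(17/44) = 44/17.
Check: U(11, 44/17) = 0.8.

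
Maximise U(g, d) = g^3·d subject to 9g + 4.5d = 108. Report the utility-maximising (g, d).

g* = 9, d* = 6

MU_g = 3·g^2·d and MU_d = g^3.
MRS = MU_g/MU_d = (3/1)·d/g.
Tangency: set MRS = p_g/p_d = 9/4.5 = 2.
So (3/1)·d/g = 2, i.e. d = (2/3)·g.
Substitute into the budget 9·g + 4.5·d = 108: 12·g = 108, so g* = 9.
Then d* = (2/3)·9 = 6.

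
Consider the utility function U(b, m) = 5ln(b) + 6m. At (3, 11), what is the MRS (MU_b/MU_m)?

MRS = 5/18

MU_b = 5/b, MU_m = 6.
MRS = 5/b ÷ 6.
At (3, 11): MRS = 5/18.
The indifference curve has slope −5/18 at this bundle.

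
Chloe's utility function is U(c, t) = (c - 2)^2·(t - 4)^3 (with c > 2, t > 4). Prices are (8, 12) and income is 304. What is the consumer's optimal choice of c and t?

c* = 14, t* = 16

MU_c = 2·(c−2)·(t−4)^3, MU_t = 3·(c−2)^2·(t−4)^2.
MRS = (2/3)·(t−4)/(c−2).
Tangency: set MRS = p_c/p_t = 8/12 = 2/3.
So (2/3)·(t − 4)/(c − 2) = 2/3, i.e. (t − 4) = (c − 2).
Rewrite the budget in excess-of-subsistence terms: 8·(c − 2) + 12·(t − 4) = 304 − 8·2 − 12·4 = 240.
Substituting, 20·(c − 2) = 240, so c − 2 = 12 and c* = 14.
Then t − 4 = 12, so t* = 16.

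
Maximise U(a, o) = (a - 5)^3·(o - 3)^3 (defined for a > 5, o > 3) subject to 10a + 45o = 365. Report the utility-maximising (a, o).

a* = 14, o* = 5

MU_a = 3·(a−5)^2·(o−3)^3, MU_o = 3·(a−5)^3·(o−3)^2.
MRS = (o−3)/(a−5).
Tangency: set MRS = p_a/p_o = 10/45 = 2/9.
So (o − 3)/(a − 5) = 2/9, i.e. (o − 3) = (2/9)·(a − 5).
Rewrite the budget in excess-of-subsistence terms: 10·(a − 5) + 45·(o − 3) = 365 − 10·5 − 45·3 = 180.
Substituting, 20·(a − 5) = 180, so a − 5 = 9 and a* = 14.
Then o − 3 = (2/9)·9 = 2, so o* = 5.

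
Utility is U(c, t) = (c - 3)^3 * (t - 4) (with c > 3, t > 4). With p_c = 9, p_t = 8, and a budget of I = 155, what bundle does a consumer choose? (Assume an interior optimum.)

MU_c = 3·(c−3)^2·(t−4), MU_t = (c−3)^3.
MRS = (3/1)·(t−4)/(c−3).
Tangency: set MRS = p_c/p_t = 9/8 = 1.125.
So (3/1)·(t − 4)/(c − 3) = 1.125, i.e. (t − 4) = 0.375·(c − 3).
Rewrite the budget in excess-of-subsistence terms: 9·(c − 3) + 8·(t − 4) = 155 − 9·3 − 8·4 = 96.
Substituting, 12·(c − 3) = 96, so c − 3 = 8 and c* = 11.
Then t − 4 = 0.375·8 = 3, so t* = 7.

c* = 11, t* = 7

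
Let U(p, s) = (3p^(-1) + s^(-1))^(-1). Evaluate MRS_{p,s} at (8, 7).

MRS = 147/64

For CES with ρ = -1, MRS = (3/1)·(s/p)^2.
At (8, 7): MRS = 147/64.
So at (8, 7) the consumer would give up 147/64 units of s for one more unit of p.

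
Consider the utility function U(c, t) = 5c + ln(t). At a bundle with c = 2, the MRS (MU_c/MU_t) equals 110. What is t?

MU_c = 5, MU_t = 1/t.
MRS = 5 ÷ (1/t).
MRS depends only on t: 5·t = 110 ⇒ t = 110/5 = 22.

t = 22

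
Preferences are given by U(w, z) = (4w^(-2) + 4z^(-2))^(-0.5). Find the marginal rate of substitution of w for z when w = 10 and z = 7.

MRS = 343/1000

For CES with ρ = -2, MRS = (z/w)^3.
At (10, 7): MRS = 343/1000.
The indifference curve has slope −343/1000 at this bundle.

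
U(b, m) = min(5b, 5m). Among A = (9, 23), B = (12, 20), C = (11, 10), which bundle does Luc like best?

Evaluate utility at each bundle:
U(A) = 45.
U(B) = 60.
U(C) = 50.
Highest utility is B, so B ≻ C ≻ A.

Bundle B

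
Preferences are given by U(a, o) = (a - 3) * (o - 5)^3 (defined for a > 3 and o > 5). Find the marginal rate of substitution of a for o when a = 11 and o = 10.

MU_a = (o−5)^3, MU_o = 3·(a−3)·(o−5)^2.
MRS = (1/3)·(o−5)/(a−3).
At (11, 10): MRS = 5/24.
So at (11, 10) the consumer would give up 5/24 units of o for one more unit of a.

MRS = 5/24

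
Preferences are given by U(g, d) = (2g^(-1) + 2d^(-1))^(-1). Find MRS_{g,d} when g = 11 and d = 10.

MRS = 100/121

For CES with ρ = -1, MRS = (d/g)^2.
At (11, 10): MRS = 100/121.
So at (11, 10) the consumer would give up 100/121 units of d for one more unit of g.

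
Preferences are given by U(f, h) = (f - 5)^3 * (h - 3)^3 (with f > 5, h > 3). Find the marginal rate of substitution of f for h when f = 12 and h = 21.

MU_f = 3·(f−5)^2·(h−3)^3, MU_h = 3·(f−5)^3·(h−3)^2.
MRS = (h−3)/(f−5).
At (12, 21): MRS = 18/7.
The indifference curve has slope −18/7 at this bundle.

MRS = 18/7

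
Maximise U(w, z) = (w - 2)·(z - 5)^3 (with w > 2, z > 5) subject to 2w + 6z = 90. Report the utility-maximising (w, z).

w* = 9, z* = 12

MU_w = (z−5)^3, MU_z = 3·(w−2)·(z−5)^2.
MRS = (1/3)·(z−5)/(w−2).
Tangency: set MRS = p_w/p_z = 2/6 = 1/3.
So (1/3)·(z − 5)/(w − 2) = 1/3, i.e. (z − 5) = (w − 2).
Rewrite the budget in excess-of-subsistence terms: 2·(w − 2) + 6·(z − 5) = 90 − 2·2 − 6·5 = 56.
Substituting, 8·(w − 2) = 56, so w − 2 = 7 and w* = 9.
Then z − 5 = 7, so z* = 12.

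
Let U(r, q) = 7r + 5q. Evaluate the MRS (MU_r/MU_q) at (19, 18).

MU_r = 7, MU_q = 5, so MRS = 7/5 = 1.4 at every bundle.
At (19, 18): MRS = 1.4.
That is, one extra unit of r is worth 1.4 units of q at the margin.

MRS = 1.4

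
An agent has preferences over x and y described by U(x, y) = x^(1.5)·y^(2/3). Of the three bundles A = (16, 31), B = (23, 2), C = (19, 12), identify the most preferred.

Bundle A

Evaluate utility at each bundle:
U(A) = 631.569.
U(B) = 175.097.
U(C) = 434.095.
Highest utility is A, so A ≻ C ≻ B.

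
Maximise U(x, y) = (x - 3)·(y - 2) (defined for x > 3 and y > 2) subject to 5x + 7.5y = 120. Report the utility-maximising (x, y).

x* = 12, y* = 8

MU_x = (y−2), MU_y = (x−3).
MRS = (y−2)/(x−3).
Tangency: set MRS = p_x/p_y = 5/7.5 = 2/3.
So (y − 2)/(x − 3) = 2/3, i.e. (y − 2) = (2/3)·(x − 3).
Rewrite the budget in excess-of-subsistence terms: 5·(x − 3) + 7.5·(y − 2) = 120 − 5·3 − 7.5·2 = 90.
Substituting, 10·(x − 3) = 90, so x − 3 = 9 and x* = 12.
Then y − 2 = (2/3)·9 = 6, so y* = 8.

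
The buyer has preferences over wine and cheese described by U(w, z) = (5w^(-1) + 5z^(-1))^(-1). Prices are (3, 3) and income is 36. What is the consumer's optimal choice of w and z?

w* = 6, z* = 6

For CES with ρ = -1, MRS = (z/w)^2.
Tangency: set MRS = p_w/p_z = 3/3 = 1.
So (z/w)^2 = 1; taking the square root, z/w = 1, i.e. z = w.
Substitute into the budget 3·w + 3·z = 36: 6·w = 36, so w* = 6 and z* = 6.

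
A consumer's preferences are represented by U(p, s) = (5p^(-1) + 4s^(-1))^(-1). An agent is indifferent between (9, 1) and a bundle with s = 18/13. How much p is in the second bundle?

U depends on (p, s) only through S = 5p^(-1) + 4s^(-1), so equal utility means equal S. At (9, 1): S = 41/9.
With s = 18/13: 4·(18/13)^(-1) = 26/9, so 5p^(-1) = 41/9 − 26/9 = 5/3, i.e. p^(-1) = 1/3.
Hence p = 1/(1/3) = 3.
Check: U(3, 18/13) = 0.2195.

p = 3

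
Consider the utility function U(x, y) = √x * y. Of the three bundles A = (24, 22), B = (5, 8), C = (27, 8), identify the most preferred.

Bundle A

Evaluate utility at each bundle:
U(A) = 107.778.
U(B) = 17.889.
U(C) = 41.569.
Highest utility is A, so A ≻ C ≻ B.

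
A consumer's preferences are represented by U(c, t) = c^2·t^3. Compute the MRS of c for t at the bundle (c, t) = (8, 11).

MU_c = 2·c·t^3 and MU_t = 3·c^2·t^2.
MRS = MU_c/MU_t = (2/3)·t/c.
At (8, 11): MRS = 11/12.
That is, one extra unit of c is worth 11/12 units of t at the margin.

MRS = 11/12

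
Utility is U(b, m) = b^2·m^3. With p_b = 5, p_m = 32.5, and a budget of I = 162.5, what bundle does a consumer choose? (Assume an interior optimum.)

MU_b = 2·b·m^3 and MU_m = 3·b^2·m^2.
MRS = MU_b/MU_m = (2/3)·m/b.
Tangency: set MRS = p_b/p_m = 5/32.5 = 2/13.
So (2/3)·m/b = 2/13, i.e. m = (3/13)·b.
Substitute into the budget 5·b + 32.5·m = 162.5: 12.5·b = 162.5, so b* = 13.
Then m* = (3/13)·13 = 3.

b* = 13, m* = 3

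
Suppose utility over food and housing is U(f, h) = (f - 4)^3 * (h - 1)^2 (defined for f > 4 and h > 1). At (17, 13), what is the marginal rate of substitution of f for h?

MU_f = 3·(f−4)^2·(h−1)^2, MU_h = 2·(f−4)^3·(h−1).
MRS = (3/2)·(h−1)/(f−4).
At (17, 13): MRS = 18/13.
The indifference curve has slope −18/13 at this bundle.

MRS = 18/13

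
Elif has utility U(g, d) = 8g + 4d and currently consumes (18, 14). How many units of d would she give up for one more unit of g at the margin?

MU_g = 8, MU_d = 4, so MRS = 8/4 = 2 at every bundle.
At (18, 14): MRS = 2.
The indifference curve has slope −2 at this bundle.

MRS = 2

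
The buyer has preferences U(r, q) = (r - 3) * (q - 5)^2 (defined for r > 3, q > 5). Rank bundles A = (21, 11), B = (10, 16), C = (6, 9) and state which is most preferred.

Evaluate utility at each bundle:
U(A) = 648.
U(B) = 847.
U(C) = 48.
Highest utility is B, so B ≻ A ≻ C.

Bundle B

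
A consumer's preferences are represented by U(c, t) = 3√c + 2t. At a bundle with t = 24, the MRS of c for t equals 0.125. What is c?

c = 36

MU_c = 3/(2√c), MU_t = 2.
MRS = 3/(2√c) ÷ 2.
MRS depends only on c: 0.75/√c = 0.125 ⇒ √c = 0.75/0.125 = 6 ⇒ c = 36.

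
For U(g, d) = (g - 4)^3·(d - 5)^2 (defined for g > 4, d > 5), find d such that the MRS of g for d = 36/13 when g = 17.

MU_g = 3·(g−4)^2·(d−5)^2, MU_d = 2·(g−4)^3·(d−5).
MRS = (3/2)·(d−5)/(g−4).
Substitute g = 17: MRS = (d − 5)/(26/3). Setting this equal to 36/13 gives d − 5 = (36/13)·(26/3) = 24, so d = 29.

d = 29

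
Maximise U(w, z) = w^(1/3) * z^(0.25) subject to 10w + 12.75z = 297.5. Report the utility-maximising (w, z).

MU_w = 1/3·w^(-2/3)·z^(0.25) and MU_z = 0.25·w^(1/3)·z^(-0.75).
MRS = MU_w/MU_z = (4/3)·z/w.
Tangency: set MRS = p_w/p_z = 10/12.75 = 40/51.
So (4/3)·z/w = 40/51, i.e. z = (10/17)·w.
Substitute into the budget 10·w + 12.75·z = 297.5: 17.5·w = 297.5, so w* = 17.
Then z* = (10/17)·17 = 10.

w* = 17, z* = 10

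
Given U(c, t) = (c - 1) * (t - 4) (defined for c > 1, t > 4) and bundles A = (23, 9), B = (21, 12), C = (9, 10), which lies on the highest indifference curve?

Evaluate utility at each bundle:
U(A) = 110.
U(B) = 160.
U(C) = 48.
Highest utility is B, so B ≻ A ≻ C.

Bundle B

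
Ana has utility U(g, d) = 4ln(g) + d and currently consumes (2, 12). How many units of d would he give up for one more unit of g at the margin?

MRS = 2

MU_g = 4/g, MU_d = 1.
MRS = 4/g ÷ 1.
At (2, 12): MRS = 2.
That is, one extra unit of g is worth 2 units of d at the margin.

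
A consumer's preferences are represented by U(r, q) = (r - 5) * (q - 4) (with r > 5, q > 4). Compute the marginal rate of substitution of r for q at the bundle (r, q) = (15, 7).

MRS = 0.3

MU_r = (q−4), MU_q = (r−5).
MRS = (q−4)/(r−5).
At (15, 7): MRS = 0.3.
That is, one extra unit of r is worth 0.3 units of q at the margin.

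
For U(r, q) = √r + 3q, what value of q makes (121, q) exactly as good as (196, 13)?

q = 14

U(196, 13) = 53.
Set U(121, q) = 53 and solve.
With r = 121: √121 = 11, so 3q = 53 − 11 = 42 and q = 14.
Check: U(121, 14) = 53.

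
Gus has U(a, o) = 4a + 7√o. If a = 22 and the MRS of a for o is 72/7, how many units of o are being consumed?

o = 81

MU_a = 4, MU_o = 7/(2√o).
MRS = 4 ÷ (7/(2√o)).
MRS depends only on o: (8/7)·√o = 72/7 ⇒ √o = (72/7)/(8/7) = 9 ⇒ o = 81.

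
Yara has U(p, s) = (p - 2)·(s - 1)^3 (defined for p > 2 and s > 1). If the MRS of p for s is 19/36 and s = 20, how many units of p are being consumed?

MU_p = (s−1)^3, MU_s = 3·(p−2)·(s−1)^2.
MRS = (1/3)·(s−1)/(p−2).
Substitute s = 20: MRS = (19/3)/(p − 2). Setting this equal to 19/36 gives p − 2 = (19/3)/(19/36) = 12, so p = 14.

p = 14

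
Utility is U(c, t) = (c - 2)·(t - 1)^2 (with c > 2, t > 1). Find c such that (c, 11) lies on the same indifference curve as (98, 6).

U(98, 6) = 2400.
Set U(c, 11) = 2400 and solve.
With t = 11: (11 − 1)^2 = 100, so (c − 2) = 2400/100 = 24.
So c = 2 + 24 = 26.
Check: U(26, 11) = 2400.

c = 26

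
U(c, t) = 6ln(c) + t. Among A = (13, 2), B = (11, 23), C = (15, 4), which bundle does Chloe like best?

Bundle B

Evaluate utility at each bundle:
U(A) = 17.390.
U(B) = 37.387.
U(C) = 20.248.
Highest utility is B, so B ≻ C ≻ A.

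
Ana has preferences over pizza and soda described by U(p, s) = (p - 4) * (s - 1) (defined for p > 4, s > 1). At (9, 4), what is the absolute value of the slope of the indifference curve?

MRS = 0.6

MU_p = (s−1), MU_s = (p−4).
MRS = (s−1)/(p−4).
At (9, 4): MRS = 0.6.
The indifference curve has slope −0.6 at this bundle.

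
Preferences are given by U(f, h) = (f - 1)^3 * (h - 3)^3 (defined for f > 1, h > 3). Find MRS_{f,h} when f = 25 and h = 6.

MRS = 0.125

MU_f = 3·(f−1)^2·(h−3)^3, MU_h = 3·(f−1)^3·(h−3)^2.
MRS = (h−3)/(f−1).
At (25, 6): MRS = 0.125.
The indifference curve has slope −0.125 at this bundle.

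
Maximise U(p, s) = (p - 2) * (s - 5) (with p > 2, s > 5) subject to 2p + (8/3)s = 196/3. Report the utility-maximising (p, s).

MU_p = (s−5), MU_s = (p−2).
MRS = (s−5)/(p−2).
Tangency: set MRS = p_p/p_s = 2/(8/3) = 0.75.
So (s − 5)/(p − 2) = 0.75, i.e. (s − 5) = 0.75·(p − 2).
Rewrite the budget in excess-of-subsistence terms: 2·(p − 2) + (8/3)·(s − 5) = 196/3 − 2·2 − (8/3)·5 = 48.
Substituting, 4·(p − 2) = 48, so p − 2 = 12 and p* = 14.
Then s − 5 = 0.75·12 = 9, so s* = 14.

p* = 14, s* = 14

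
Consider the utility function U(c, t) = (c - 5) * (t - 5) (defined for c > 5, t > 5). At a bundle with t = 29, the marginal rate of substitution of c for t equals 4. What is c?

c = 11

MU_c = (t−5), MU_t = (c−5).
MRS = (t−5)/(c−5).
Substitute t = 29: MRS = 24/(c − 5). Setting this equal to 4 gives c − 5 = 24/4 = 6, so c = 11.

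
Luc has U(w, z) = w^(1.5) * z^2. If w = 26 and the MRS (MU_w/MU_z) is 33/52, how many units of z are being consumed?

z = 22

MU_w = 1.5·√w·z^2 and MU_z = 2·w^(1.5)·z.
MRS = MU_w/MU_z = (0.75)·z/w.
Substitute w = 26: MRS = z/(104/3). Setting z/(104/3) = 33/52 gives z = (33/52)·(104/3) = 22.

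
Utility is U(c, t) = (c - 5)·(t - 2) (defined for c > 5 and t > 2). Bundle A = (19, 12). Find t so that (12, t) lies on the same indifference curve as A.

t = 22

U(19, 12) = 140.
Set U(12, t) = 140 and solve.
With c = 12: (12 − 5) = 7, so (t − 2) = 140/7 = 20.
So t = 2 + 20 = 22.
Check: U(12, 22) = 140.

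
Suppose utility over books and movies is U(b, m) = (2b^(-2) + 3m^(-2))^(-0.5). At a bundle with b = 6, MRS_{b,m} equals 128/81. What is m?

m = 8

For CES with ρ = -2, MRS = (2/3)·(m/b)^3.
Setting (2/3)·(m/6)^3 = 128/81 gives (m/6)^3 = 64/27, so m/6 = 4/3 and m = 8.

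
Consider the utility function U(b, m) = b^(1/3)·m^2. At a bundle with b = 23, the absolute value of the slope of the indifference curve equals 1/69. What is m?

m = 2

MU_b = 1/3·b^(-2/3)·m^2 and MU_m = 2·b^(1/3)·m.
MRS = MU_b/MU_m = (1/6)·m/b.
Substitute b = 23: MRS = m/138. Setting m/138 = 1/69 gives m = (1/69)·138 = 2.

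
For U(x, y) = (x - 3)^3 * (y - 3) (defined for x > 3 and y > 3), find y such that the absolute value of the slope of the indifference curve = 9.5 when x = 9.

MU_x = 3·(x−3)^2·(y−3), MU_y = (x−3)^3.
MRS = (3/1)·(y−3)/(x−3).
Substitute x = 9: MRS = (y − 3)/2. Setting this equal to 9.5 gives y − 3 = 9.5·2 = 19, so y = 22.

y = 22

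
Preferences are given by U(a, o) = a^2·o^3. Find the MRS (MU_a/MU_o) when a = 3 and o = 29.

MRS = 58/9

MU_a = 2·a·o^3 and MU_o = 3·a^2·o^2.
MRS = MU_a/MU_o = (2/3)·o/a.
At (3, 29): MRS = 58/9.
That is, one extra unit of a is worth 58/9 units of o at the margin.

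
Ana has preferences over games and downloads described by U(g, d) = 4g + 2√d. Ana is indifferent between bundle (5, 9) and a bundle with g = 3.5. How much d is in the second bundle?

d = 36

U(5, 9) = 26.
Set U(3.5, d) = 26 and solve.
With g = 3.5: 2√d = 26 − 4·3.5 = 12, so √d = 6 and d = 36.
Check: U(3.5, 36) = 26.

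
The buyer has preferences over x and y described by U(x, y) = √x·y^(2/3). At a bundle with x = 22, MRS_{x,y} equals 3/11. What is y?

MU_x = 0.5·x^(-0.5)·y^(2/3) and MU_y = 2/3·√x·y^(-1/3).
MRS = MU_x/MU_y = (0.75)·y/x.
Substitute x = 22: MRS = y/(88/3). Setting y/(88/3) = 3/11 gives y = (3/11)·(88/3) = 8.

y = 8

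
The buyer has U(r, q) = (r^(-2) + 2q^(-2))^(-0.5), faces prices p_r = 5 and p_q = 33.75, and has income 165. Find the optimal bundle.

For CES with ρ = -2, MRS = (1/2)·(q/r)^3.
Tangency: set MRS = p_r/p_q = 5/33.75 = 4/27.
So (q/r)^3 = 8/27; taking the cube root, q/r = 2/3, i.e. q = (2/3)·r.
Substitute into the budget 5·r + 33.75·q = 165: 27.5·r = 165, so r* = 6 and q* = (2/3)·6 = 4.

r* = 6, q* = 4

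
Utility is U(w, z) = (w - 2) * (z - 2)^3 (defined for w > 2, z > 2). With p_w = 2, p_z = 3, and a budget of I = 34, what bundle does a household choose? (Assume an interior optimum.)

MU_w = (z−2)^3, MU_z = 3·(w−2)·(z−2)^2.
MRS = (1/3)·(z−2)/(w−2).
Tangency: set MRS = p_w/p_z = 2/3.
So (1/3)·(z − 2)/(w − 2) = 2/3, i.e. (z − 2) = 2·(w − 2).
Rewrite the budget in excess-of-subsistence terms: 2·(w − 2) + 3·(z − 2) = 34 − 2·2 − 3·2 = 24.
Substituting, 8·(w − 2) = 24, so w − 2 = 3 and w* = 5.
Then z − 2 = 2·3 = 6, so z* = 8.

w* = 5, z* = 8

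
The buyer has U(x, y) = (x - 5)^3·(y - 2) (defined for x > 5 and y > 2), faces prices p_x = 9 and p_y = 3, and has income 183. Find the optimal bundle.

MU_x = 3·(x−5)^2·(y−2), MU_y = (x−5)^3.
MRS = (3/1)·(y−2)/(x−5).
Tangency: set MRS = p_x/p_y = 9/3 = 3.
So (3/1)·(y − 2)/(x − 5) = 3, i.e. (y − 2) = (x − 5).
Rewrite the budget in excess-of-subsistence terms: 9·(x − 5) + 3·(y − 2) = 183 − 9·5 − 3·2 = 132.
Substituting, 12·(x − 5) = 132, so x − 5 = 11 and x* = 16.
Then y − 2 = 11, so y* = 13.

x* = 16, y* = 13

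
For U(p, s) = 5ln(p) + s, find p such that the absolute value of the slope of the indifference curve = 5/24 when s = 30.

p = 24

MU_p = 5/p, MU_s = 1.
MRS = 5/p ÷ 1.
MRS depends only on p: 5/p = 5/24 ⇒ p = 5/(5/24) = 24.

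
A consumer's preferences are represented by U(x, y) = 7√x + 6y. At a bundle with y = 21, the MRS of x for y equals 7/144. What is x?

x = 144

MU_x = 7/(2√x), MU_y = 6.
MRS = 7/(2√x) ÷ 6.
MRS depends only on x: (7/12)/√x = 7/144 ⇒ √x = (7/12)/(7/144) = 12 ⇒ x = 144.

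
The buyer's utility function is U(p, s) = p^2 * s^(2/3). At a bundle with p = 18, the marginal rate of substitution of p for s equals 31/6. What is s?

s = 31

MU_p = 2·p·s^(2/3) and MU_s = 2/3·p^2·s^(-1/3).
MRS = MU_p/MU_s = (3)·s/p.
Substitute p = 18: MRS = s/6. Setting s/6 = 31/6 gives s = (31/6)·6 = 31.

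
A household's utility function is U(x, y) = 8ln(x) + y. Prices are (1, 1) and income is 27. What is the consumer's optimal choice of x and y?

x* = 8, y* = 19

MU_x = 8/x, MU_y = 1.
MRS = 8/x ÷ 1.
Tangency: set MRS = p_x/p_y = 1/1 = 1.
MRS depends only on x: 8/x = 1 ⇒ x* = 8/1 = 8.
From the budget, 1·y = 27 − 1·8 = 19, so y* = 19.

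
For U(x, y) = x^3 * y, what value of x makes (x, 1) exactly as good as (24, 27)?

x = 72

U(24, 27) = 373248.
Set U(x, 1) = 373248 and solve.
With y = 1: x^3 = 373248/1 = 373248; taking the cube root, x = 72.
Check: U(72, 1) = 373248.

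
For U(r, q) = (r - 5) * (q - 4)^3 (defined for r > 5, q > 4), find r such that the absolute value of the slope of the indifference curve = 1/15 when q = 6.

MU_r = (q−4)^3, MU_q = 3·(r−5)·(q−4)^2.
MRS = (1/3)·(q−4)/(r−5).
Substitute q = 6: MRS = (2/3)/(r − 5). Setting this equal to 1/15 gives r − 5 = (2/3)/(1/15) = 10, so r = 15.

r = 15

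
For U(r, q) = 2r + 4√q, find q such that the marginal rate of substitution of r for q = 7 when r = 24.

q = 49

MU_r = 2, MU_q = 4/(2√q).
MRS = 2 ÷ (4/(2√q)).
MRS depends only on q: √q = 7 ⇒ √q = 7 ⇒ q = 49.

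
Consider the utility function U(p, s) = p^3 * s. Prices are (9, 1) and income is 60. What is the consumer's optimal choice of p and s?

p* = 5, s* = 15

MU_p = 3·p^2·s and MU_s = p^3.
MRS = MU_p/MU_s = (3/1)·s/p.
Tangency: set MRS = p_p/p_s = 9/1 = 9.
So (3/1)·s/p = 9, i.e. s = 3·p.
Substitute into the budget 9·p + 1·s = 60: 12·p = 60, so p* = 5.
Then s* = 3·5 = 15.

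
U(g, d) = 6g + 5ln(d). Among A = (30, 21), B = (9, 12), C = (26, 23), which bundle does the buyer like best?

Evaluate utility at each bundle:
U(A) = 195.223.
U(B) = 66.425.
U(C) = 171.677.
Highest utility is A, so A ≻ C ≻ B.

Bundle A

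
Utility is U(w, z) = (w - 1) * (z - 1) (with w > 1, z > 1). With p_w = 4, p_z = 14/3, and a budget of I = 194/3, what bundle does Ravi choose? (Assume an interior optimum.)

w* = 8, z* = 7

MU_w = (z−1), MU_z = (w−1).
MRS = (z−1)/(w−1).
Tangency: set MRS = p_w/p_z = 4/(14/3) = 6/7.
So (z − 1)/(w − 1) = 6/7, i.e. (z − 1) = (6/7)·(w − 1).
Rewrite the budget in excess-of-subsistence terms: 4·(w − 1) + (14/3)·(z − 1) = 194/3 − 4·1 − (14/3)·1 = 56.
Substituting, 8·(w − 1) = 56, so w − 1 = 7 and w* = 8.
Then z − 1 = (6/7)·7 = 6, so z* = 7.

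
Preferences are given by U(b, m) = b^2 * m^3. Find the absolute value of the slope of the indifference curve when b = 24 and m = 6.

MRS = 1/6

MU_b = 2·b·m^3 and MU_m = 3·b^2·m^2.
MRS = MU_b/MU_m = (2/3)·m/b.
At (24, 6): MRS = 1/6.
That is, one extra unit of b is worth 1/6 units of m at the margin.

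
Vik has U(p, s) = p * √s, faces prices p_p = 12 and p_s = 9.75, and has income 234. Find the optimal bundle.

MU_p = √s and MU_s = 0.5·p·s^(-0.5).
MRS = MU_p/MU_s = (2)·s/p.
Tangency: set MRS = p_p/p_s = 12/9.75 = 16/13.
So (2)·s/p = 16/13, i.e. s = (8/13)·p.
Substitute into the budget 12·p + 9.75·s = 234: 18·p = 234, so p* = 13.
Then s* = (8/13)·13 = 8.

p* = 13, s* = 8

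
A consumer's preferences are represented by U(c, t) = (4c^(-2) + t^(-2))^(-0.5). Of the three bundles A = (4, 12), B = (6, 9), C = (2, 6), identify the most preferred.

Evaluate utility at each bundle:
U(A) = 1.973.
U(B) = 2.846.
U(C) = 0.986.
Highest utility is B, so B ≻ A ≻ C.

Bundle B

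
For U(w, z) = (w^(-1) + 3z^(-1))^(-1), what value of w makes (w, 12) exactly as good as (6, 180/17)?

U depends on (w, z) only through S = w^(-1) + 3z^(-1), so equal utility means equal S. At (6, 180/17): S = 0.45.
With z = 12: 3·12^(-1) = 0.25, so w^(-1) = 0.45 − 0.25 = 0.2.
Hence w = 1/0.2 = 5.
Check: U(5, 12) = 2.2222.

w = 5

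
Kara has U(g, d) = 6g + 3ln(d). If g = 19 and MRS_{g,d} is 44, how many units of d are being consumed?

d = 22

MU_g = 6, MU_d = 3/d.
MRS = 6 ÷ (3/d).
MRS depends only on d: 2·d = 44 ⇒ d = 44/2 = 22.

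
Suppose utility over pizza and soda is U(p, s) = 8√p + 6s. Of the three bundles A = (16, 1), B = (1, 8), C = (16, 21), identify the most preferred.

Evaluate utility at each bundle:
U(A) = 38.000.
U(B) = 56.000.
U(C) = 158.000.
Highest utility is C, so C ≻ B ≻ A.

Bundle C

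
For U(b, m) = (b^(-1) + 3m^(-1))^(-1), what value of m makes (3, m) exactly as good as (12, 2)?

U depends on (b, m) only through S = b^(-1) + 3m^(-1), so equal utility means equal S. At (12, 2): S = 19/12.
With b = 3: 3^(-1) = 1/3, so 3m^(-1) = 19/12 − 1/3 = 1.25, i.e. m^(-1) = 5/12.
Hence m = 1/(5/12) = 2.4.
Check: U(3, 2.4) = 0.6316.

m = 2.4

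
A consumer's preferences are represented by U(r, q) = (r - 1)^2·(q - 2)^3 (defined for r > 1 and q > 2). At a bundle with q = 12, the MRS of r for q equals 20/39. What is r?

MU_r = 2·(r−1)·(q−2)^3, MU_q = 3·(r−1)^2·(q−2)^2.
MRS = (2/3)·(q−2)/(r−1).
Substitute q = 12: MRS = (20/3)/(r − 1). Setting this equal to 20/39 gives r − 1 = (20/3)/(20/39) = 13, so r = 14.

r = 14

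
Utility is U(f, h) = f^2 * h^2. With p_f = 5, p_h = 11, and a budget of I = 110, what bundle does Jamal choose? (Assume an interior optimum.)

MU_f = 2·f·h^2 and MU_h = 2·f^2·h.
MRS = MU_f/MU_h = h/f.
Tangency: set MRS = p_f/p_h = 5/11.
So h/f = 5/11, i.e. h = (5/11)·f.
Substitute into the budget 5·f + 11·h = 110: 10·f = 110, so f* = 11.
Then h* = (5/11)·11 = 5.

f* = 11, h* = 5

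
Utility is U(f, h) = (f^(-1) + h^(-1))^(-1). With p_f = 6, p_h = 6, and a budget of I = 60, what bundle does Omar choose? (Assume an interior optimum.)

For CES with ρ = -1, MRS = (h/f)^2.
Tangency: set MRS = p_f/p_h = 6/6 = 1.
So (h/f)^2 = 1; taking the square root, h/f = 1, i.e. h = f.
Substitute into the budget 6·f + 6·h = 60: 12·f = 60, so f* = 5 and h* = 5.

f* = 5, h* = 5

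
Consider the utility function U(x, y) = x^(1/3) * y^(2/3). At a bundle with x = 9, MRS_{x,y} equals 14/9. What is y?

y = 28

MU_x = 1/3·x^(-2/3)·y^(2/3) and MU_y = 2/3·x^(1/3)·y^(-1/3).
MRS = MU_x/MU_y = (0.5)·y/x.
Substitute x = 9: MRS = y/18. Setting y/18 = 14/9 gives y = (14/9)·18 = 28.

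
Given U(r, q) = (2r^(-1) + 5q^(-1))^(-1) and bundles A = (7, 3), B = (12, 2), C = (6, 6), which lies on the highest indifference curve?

Bundle C

Evaluate utility at each bundle:
U(A) = 0.512.
U(B) = 0.375.
U(C) = 0.857.
Highest utility is C, so C ≻ A ≻ B.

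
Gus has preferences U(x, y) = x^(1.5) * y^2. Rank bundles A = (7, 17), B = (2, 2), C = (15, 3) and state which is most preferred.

Evaluate utility at each bundle:
U(A) = 5352.355.
U(B) = 11.314.
U(C) = 522.853.
Highest utility is A, so A ≻ C ≻ B.

Bundle A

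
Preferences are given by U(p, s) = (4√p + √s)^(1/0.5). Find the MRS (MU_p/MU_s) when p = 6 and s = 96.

For CES with ρ = 0.5, MRS = (4/1)·√(s/p).
At (6, 96): MRS = 16.
That is, one extra unit of p is worth 16 units of s at the margin.

MRS = 16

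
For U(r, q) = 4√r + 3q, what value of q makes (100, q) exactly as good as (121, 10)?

U(121, 10) = 74.
Set U(100, q) = 74 and solve.
With r = 100: √100 = 10, so 3q = 74 − 4·10 = 34 and q = 34/3.
Check: U(100, 34/3) = 74.

q = 34/3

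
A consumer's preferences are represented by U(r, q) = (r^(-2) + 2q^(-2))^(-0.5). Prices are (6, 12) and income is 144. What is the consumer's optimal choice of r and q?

For CES with ρ = -2, MRS = (1/2)·(q/r)^3.
Tangency: set MRS = p_r/p_q = 6/12 = 0.5.
So (q/r)^3 = 1; taking the cube root, q/r = 1, i.e. q = r.
Substitute into the budget 6·r + 12·q = 144: 18·r = 144, so r* = 8 and q* = 8.

r* = 8, q* = 8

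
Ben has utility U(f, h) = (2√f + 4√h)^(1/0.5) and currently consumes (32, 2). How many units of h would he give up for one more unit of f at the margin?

MRS = 0.125

For CES with ρ = 0.5, MRS = (2/4)·√(h/f).
At (32, 2): MRS = 0.125.
So at (32, 2) the consumer would give up 0.125 units of h for one more unit of f.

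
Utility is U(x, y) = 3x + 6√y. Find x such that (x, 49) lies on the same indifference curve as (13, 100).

U(13, 100) = 99.
Set U(x, 49) = 99 and solve.
With y = 49: √49 = 7, so 3x = 99 − 6·7 = 57 and x = 19.
Check: U(19, 49) = 99.

x = 19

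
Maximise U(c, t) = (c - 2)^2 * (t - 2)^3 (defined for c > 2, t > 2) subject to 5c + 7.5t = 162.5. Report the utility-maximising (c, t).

MU_c = 2·(c−2)·(t−2)^3, MU_t = 3·(c−2)^2·(t−2)^2.
MRS = (2/3)·(t−2)/(c−2).
Tangency: set MRS = p_c/p_t = 5/7.5 = 2/3.
So (2/3)·(t − 2)/(c − 2) = 2/3, i.e. (t − 2) = (c − 2).
Rewrite the budget in excess-of-subsistence terms: 5·(c − 2) + 7.5·(t − 2) = 162.5 − 5·2 − 7.5·2 = 137.5.
Substituting, 12.5·(c − 2) = 137.5, so c − 2 = 11 and c* = 13.
Then t − 2 = 11, so t* = 13.

c* = 13, t* = 13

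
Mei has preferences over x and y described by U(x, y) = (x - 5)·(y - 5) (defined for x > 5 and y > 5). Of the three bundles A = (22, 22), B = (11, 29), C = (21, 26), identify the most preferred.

Evaluate utility at each bundle:
U(A) = 289.
U(B) = 144.
U(C) = 336.
Highest utility is C, so C ≻ A ≻ B.

Bundle C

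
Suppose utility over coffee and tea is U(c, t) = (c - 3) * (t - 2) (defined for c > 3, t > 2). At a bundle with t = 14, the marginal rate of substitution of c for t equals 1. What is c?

c = 15

MU_c = (t−2), MU_t = (c−3).
MRS = (t−2)/(c−3).
Substitute t = 14: MRS = 12/(c − 3). Setting this equal to 1 gives c − 3 = 12/1 = 12, so c = 15.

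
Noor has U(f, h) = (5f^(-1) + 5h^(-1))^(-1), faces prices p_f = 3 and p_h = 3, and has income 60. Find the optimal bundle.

For CES with ρ = -1, MRS = (h/f)^2.
Tangency: set MRS = p_f/p_h = 3/3 = 1.
So (h/f)^2 = 1; taking the square root, h/f = 1, i.e. h = f.
Substitute into the budget 3·f + 3·h = 60: 6·f = 60, so f* = 10 and h* = 10.

f* = 10, h* = 10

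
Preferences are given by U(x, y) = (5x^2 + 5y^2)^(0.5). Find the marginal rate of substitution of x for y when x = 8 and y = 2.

For CES with ρ = 2, MRS = (y/x)^(-1).
At (8, 2): MRS = 4.
The indifference curve has slope −4 at this bundle.

MRS = 4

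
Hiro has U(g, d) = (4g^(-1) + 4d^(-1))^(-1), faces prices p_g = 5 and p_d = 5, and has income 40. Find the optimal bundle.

g* = 4, d* = 4

For CES with ρ = -1, MRS = (d/g)^2.
Tangency: set MRS = p_g/p_d = 5/5 = 1.
So (d/g)^2 = 1; taking the square root, d/g = 1, i.e. d = g.
Substitute into the budget 5·g + 5·d = 40: 10·g = 40, so g* = 4 and d* = 4.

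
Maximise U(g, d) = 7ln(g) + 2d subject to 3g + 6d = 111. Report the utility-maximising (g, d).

g* = 7, d* = 15

MU_g = 7/g, MU_d = 2.
MRS = 7/g ÷ 2.
Tangency: set MRS = p_g/p_d = 3/6 = 0.5.
MRS depends only on g: 3.5/g = 0.5 ⇒ g* = 3.5/0.5 = 7.
From the budget, 6·d = 111 − 3·7 = 90, so d* = 15.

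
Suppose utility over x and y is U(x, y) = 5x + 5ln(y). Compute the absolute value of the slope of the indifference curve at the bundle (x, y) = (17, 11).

MU_x = 5, MU_y = 5/y.
MRS = 5 ÷ (5/y).
At (17, 11): MRS = 11.
So at (17, 11) the consumer would give up 11 units of y for one more unit of x.

MRS = 11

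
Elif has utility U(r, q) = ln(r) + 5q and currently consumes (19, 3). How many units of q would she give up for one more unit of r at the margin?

MRS = 1/95

MU_r = 1/r, MU_q = 5.
MRS = 1/r ÷ 5.
At (19, 3): MRS = 1/95.
So at (19, 3) the consumer would give up 1/95 units of q for one more unit of r.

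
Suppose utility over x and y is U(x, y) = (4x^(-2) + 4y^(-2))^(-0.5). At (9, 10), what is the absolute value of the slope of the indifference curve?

MRS = 1000/729

For CES with ρ = -2, MRS = (y/x)^3.
At (9, 10): MRS = 1000/729.
So at (9, 10) the consumer would give up 1000/729 units of y for one more unit of x.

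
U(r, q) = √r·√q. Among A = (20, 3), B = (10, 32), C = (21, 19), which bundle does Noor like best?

Evaluate utility at each bundle:
U(A) = 7.746.
U(B) = 17.889.
U(C) = 19.975.
Highest utility is C, so C ≻ B ≻ A.

Bundle C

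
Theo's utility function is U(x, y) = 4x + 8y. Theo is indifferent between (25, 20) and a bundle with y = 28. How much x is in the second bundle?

U(25, 20) = 260.
Set U(x, 28) = 260 and solve.
4x + 8·28 = 260 ⇒ 4x = 36 ⇒ x = 9.
Check: U(9, 28) = 260.

x = 9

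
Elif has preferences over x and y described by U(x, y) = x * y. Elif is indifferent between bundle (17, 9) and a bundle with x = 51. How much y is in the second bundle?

y = 3

U(17, 9) = 153.
Set U(51, y) = 153 and solve.
With x = 51: y = 153/51 = 3.
Check: U(51, 3) = 153.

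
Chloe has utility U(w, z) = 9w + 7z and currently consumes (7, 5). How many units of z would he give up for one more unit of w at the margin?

MU_w = 9, MU_z = 7, so MRS = 9/7 at every bundle.
At (7, 5): MRS = 9/7.
The indifference curve has slope −9/7 at this bundle.

MRS = 9/7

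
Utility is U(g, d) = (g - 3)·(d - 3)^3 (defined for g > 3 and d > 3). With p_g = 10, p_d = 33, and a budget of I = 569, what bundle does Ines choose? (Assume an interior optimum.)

MU_g = (d−3)^3, MU_d = 3·(g−3)·(d−3)^2.
MRS = (1/3)·(d−3)/(g−3).
Tangency: set MRS = p_g/p_d = 10/33.
So (1/3)·(d − 3)/(g − 3) = 10/33, i.e. (d − 3) = (10/11)·(g − 3).
Rewrite the budget in excess-of-subsistence terms: 10·(g − 3) + 33·(d − 3) = 569 − 10·3 − 33·3 = 440.
Substituting, 40·(g − 3) = 440, so g − 3 = 11 and g* = 14.
Then d − 3 = (10/11)·11 = 10, so d* = 13.

g* = 14, d* = 13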